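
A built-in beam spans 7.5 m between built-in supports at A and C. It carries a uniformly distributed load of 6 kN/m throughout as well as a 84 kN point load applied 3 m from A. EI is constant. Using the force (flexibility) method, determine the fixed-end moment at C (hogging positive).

M_C = 88.61 kN·m

Release both end moments; the primary structure is a simply-supported span AC with redundants M_A and M_C.
On the primary (simply-supported) span, the end slopes from the loading are:
  at A: UDL 6: wL³/(24EI) = 105.5/EI
  at C: UDL 6: wL³/(24EI) = 105.5/EI
  at A: point load 84 at a = 3: Pab(L + b)/(6LEI) = 302.4/EI
  at C: point load 84 at a = 3: Pab(L + a)/(6LEI) = 264.6/EI
  θ_A0 = 407.9/EI,  θ_C0 = 370.1/EI
Flexibility coefficients: a unit moment at one end gives L/(3EI) there and L/(6EI) at the far end, so f₁₁ = f₂₂ = 2.5/EI and f₁₂ = f₂₁ = 1.25/EI.
Compatibility — zero rotation at each built-in end:
  2.5 M_A + 1.25 M_C = 407.9
  1.25 M_A + 2.5 M_C = 370.1
Solving the pair gives M_A = 118.8 kN·m and M_C = 88.61 kN·m (hogging).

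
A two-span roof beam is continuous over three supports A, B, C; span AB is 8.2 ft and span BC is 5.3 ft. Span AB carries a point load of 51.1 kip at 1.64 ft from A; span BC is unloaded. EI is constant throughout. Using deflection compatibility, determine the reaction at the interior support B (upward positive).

R_B = 17.81 kip

Insert a hinge at B; M_B is the redundant, and each span becomes simply supported.
End slopes at the hinge B, treating each span as simply supported:
  span AB: point load 51.1 at a = 1.64: Pab(L + a)/(6LEI) = 110/EI
  relative rotation θ_0 = (110 + 0)/EI = 110/EI
A unit hogging moment at B produces rotation L₁/(3EI) + L₂/(3EI) = 4.5/EI.
Compatibility: M_B·(L₁+L₂)/(3EI) = θ_0, giving M_B = 24.43 kip·ft (hogging).
Span AB, ΣM about A with M_B applied at B: R_B^{AB}·8.2 = 83.8 + 24.43, so R_B^{AB} = 13.2 kip and R_A = 51.1 − 13.2 = 37.9 kip.
Span BC, ΣM about C: R_B^{BC}·5.3 = 0 + 24.43, so R_B^{BC} = 4.61 kip and R_C = 0 − 4.61 = -4.61 kip.
R_B = 13.2 + 4.61 = 17.81 kip.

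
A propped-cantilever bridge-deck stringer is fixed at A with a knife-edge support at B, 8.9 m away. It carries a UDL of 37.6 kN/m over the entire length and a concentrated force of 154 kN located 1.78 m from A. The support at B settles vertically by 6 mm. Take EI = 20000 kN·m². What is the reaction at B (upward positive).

Remove the prop at B; the released (primary) structure is a cantilever built in at A.
Free-end deflection of the primary structure under the applied loading (downward +):
  UDL 37.6: wL⁴/(8EI) = 29489/EI
  point load 154 at a = 1.78: Pa²(3L − a)/(6EI) = 2027/EI
  δ_0 = 31515/EI
Tip deflection under a unit load at B: L³/(3EI) = 235/EI.
With EI = 20000 kN·m²: δ_0 = 1.5758 m and δ_{BB} = 0.011749 m/kN.
Compatibility — the beam at B must follow the support down by 0.006 m: δ_0 − R_B·δ_{BB} = 0.006, so R_B = (1.5758 − 0.006)/0.011749 = 133.6 kN.

R_B = 133.6 kN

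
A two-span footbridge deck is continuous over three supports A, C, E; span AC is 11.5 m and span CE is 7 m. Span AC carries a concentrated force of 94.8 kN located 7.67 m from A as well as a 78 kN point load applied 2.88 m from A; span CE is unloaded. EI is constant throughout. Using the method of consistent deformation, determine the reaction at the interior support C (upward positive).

Insert a hinge at C; M_C is the redundant, and each span becomes simply supported.
Discontinuity in slope at C on the released structure — sum the simple-span end rotations:
  span AC: point load 94.8 at a = 7.67: Pab(L + a)/(6LEI) = 773.7/EI
  span AC: point load 78 at a = 2.88: Pab(L + a)/(6LEI) = 403.6/EI
  relative rotation θ_0 = (1177 + 0)/EI = 1177/EI
A unit hogging moment at C produces rotation L₁/(3EI) + L₂/(3EI) = 6.167/EI.
Slope continuity at C: θ_0 = M_C·6.167/EI, so M_C = 1177/6.167 = 190.9 kN·m (hogging).
Span AC, ΣM about A with M_C applied at C: R_C^{AC}·11.5 = 951.8 + 190.9, so R_C^{AC} = 99.36 kN and R_A = 172.8 − 99.36 = 73.44 kN.
Span CE, ΣM about E: R_C^{CE}·7 = 0 + 190.9, so R_C^{CE} = 27.27 kN and R_E = 0 − 27.27 = -27.27 kN.
R_C = 99.36 + 27.27 = 126.6 kN.

R_C = 126.6 kN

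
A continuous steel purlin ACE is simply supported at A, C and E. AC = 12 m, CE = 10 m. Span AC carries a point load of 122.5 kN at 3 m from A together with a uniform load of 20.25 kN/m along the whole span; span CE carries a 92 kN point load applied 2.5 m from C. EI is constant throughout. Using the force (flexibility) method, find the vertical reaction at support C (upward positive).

Take M_C as the redundant. Released structure: two simple spans AC and CE with a hinge at C.
Discontinuity in slope at C on the released structure — sum the simple-span end rotations:
  span AC: point load 122.5 at a = 3: Pab(L + a)/(6LEI) = 689.1/EI
  span AC: UDL 20.25: wL³/(24EI) = 1458/EI
  span CE: point load 92 at a = 2.5: Pab(L + b)/(6LEI) = 503.1/EI
  relative rotation θ_0 = (2147 + 503.1)/EI = 2650/EI
A unit hogging moment at C produces rotation L₁/(3EI) + L₂/(3EI) = 7.333/EI.
Compatibility: M_C·(L₁+L₂)/(3EI) = θ_0, giving M_C = 361.4 kN·m (hogging).
Span AC, ΣM about A with M_C applied at C: R_C^{AC}·12 = 1826 + 361.4, so R_C^{AC} = 182.2 kN and R_A = 365.5 − 182.2 = 183.3 kN.
Span CE, ΣM about E: R_C^{CE}·10 = 690 + 361.4, so R_C^{CE} = 105.1 kN and R_E = 92 − 105.1 = -13.14 kN.
R_C = 182.2 + 105.1 = 287.4 kN.

R_C = 287.4 kN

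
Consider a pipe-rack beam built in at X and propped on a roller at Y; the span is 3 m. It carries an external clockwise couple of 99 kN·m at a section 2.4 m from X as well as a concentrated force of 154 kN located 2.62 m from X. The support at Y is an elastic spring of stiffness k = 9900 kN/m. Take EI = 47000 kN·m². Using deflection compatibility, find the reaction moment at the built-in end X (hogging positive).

Choose R_Y as the redundant. The primary structure is the cantilever fixed at X.
Deflection at Y on the released cantilever, summing each load's contribution:
  clockwise couple 99 at a = 2.4: M₀a(2L − a)/(2EI) = 427.7/EI
  point load 154 at a = 2.62: Pa²(3L − a)/(6EI) = 1124/EI
  δ_0 = 1552/EI
Flexibility coefficient — unit upward force at Y: δ_{YY} = L³/(3EI) = 9/EI.
With EI = 47000 kN·m²: δ_0 = 0.033016 m and δ_{YY} = 0.000191 m/kN.
Compatibility — the spring shortens by R_Y/k under the reaction it provides: δ_0 − R_Y·δ_{YY} = R_Y/k. With 1/k = 0.000101 m/kN, R_Y = δ_0 / (δ_{YY} + 1/k) = 0.033016 / (0.000191 + 0.000101) = 112.9 kN.
Moment equilibrium about X: M_X = Σ(load moments about X) − R_Y·L = 502.5 − 112.9×3 = 163.9 kN·m.

M_X = 163.9 kN·m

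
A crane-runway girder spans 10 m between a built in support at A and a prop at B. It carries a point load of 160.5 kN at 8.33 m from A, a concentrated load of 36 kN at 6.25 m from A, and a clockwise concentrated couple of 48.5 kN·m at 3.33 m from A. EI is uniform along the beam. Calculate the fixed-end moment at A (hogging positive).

M_A = 196.4 kN·m

Release the roller at B. Primary structure: cantilever fixed at A.
Deflection at B on the released cantilever, summing each load's contribution:
  point load 160.5 at a = 8.33: Pa²(3L − a)/(6EI) = 40223/EI
  point load 36 at a = 6.25: Pa²(3L − a)/(6EI) = 5566/EI
  clockwise couple 48.5 at a = 3.33: M₀a(2L − a)/(2EI) = 1346/EI
  δ_0 = 47135/EI
Flexibility coefficient — unit upward force at B: δ_{BB} = L³/(3EI) = 333.3/EI.
The prop prevents deflection at B: R_B = δ_0/δ_{BB} = 47135/333.3 = 141.4 kN.
Moment equilibrium about A: M_A = Σ(load moments about A) − R_B·L = 1610 − 141.4×10 = 196.4 kN·m.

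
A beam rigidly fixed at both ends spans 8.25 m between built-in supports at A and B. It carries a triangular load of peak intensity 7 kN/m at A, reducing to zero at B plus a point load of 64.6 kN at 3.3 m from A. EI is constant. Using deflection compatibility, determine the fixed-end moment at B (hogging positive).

Release both end moments; the primary structure is a simply-supported span AB with redundants M_A and M_B.
Simple-span end rotations at A and B under the given loads:
  at A: triangular load, peak 7: w₀L³/(45EI) = 87.35/EI
  at B: triangular load, peak 7: 7w₀L³/(360EI) = 76.43/EI
  at A: point load 64.6 at a = 3.3: Pab(L + b)/(6LEI) = 281.4/EI
  at B: point load 64.6 at a = 3.3: Pab(L + a)/(6LEI) = 246.2/EI
  θ_A0 = 368.7/EI,  θ_B0 = 322.7/EI
Flexibility coefficients: a unit moment at one end gives L/(3EI) there and L/(6EI) at the far end, so f₁₁ = f₂₂ = 2.75/EI and f₁₂ = f₂₁ = 1.375/EI.
Compatibility — zero rotation at each built-in end:
  2.75 M_A + 1.375 M_B = 368.7
  1.375 M_A + 2.75 M_B = 322.7
Solving the pair gives M_A = 100.6 kN·m and M_B = 67.04 kN·m (hogging).

M_B = 67.04 kN·m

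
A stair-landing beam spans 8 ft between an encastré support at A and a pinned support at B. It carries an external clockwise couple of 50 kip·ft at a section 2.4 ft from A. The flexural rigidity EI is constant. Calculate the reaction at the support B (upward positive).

Release the roller at B. Primary structure: cantilever fixed at A.
Primary-structure tip deflection at B by superposition:
  clockwise couple 50 at a = 2.4: M₀a(2L − a)/(2EI) = 816/EI
Tip deflection under a unit load at B: L³/(3EI) = 170.7/EI.
The prop prevents deflection at B: R_B = δ_0/δ_{BB} = 816/170.7 = 4.781 kip.

R_B = 4.781 kip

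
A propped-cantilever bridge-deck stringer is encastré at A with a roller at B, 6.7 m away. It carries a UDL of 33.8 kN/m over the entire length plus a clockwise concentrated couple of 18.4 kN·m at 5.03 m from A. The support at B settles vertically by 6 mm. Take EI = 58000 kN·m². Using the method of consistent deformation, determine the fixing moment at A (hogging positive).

M_A = 205.4 kN·m

Remove the prop at B; the released (primary) structure is a cantilever built in at A.
Free-end deflection of the primary structure under the applied loading (downward +):
  UDL 33.8: wL⁴/(8EI) = 8514/EI
  clockwise couple 18.4 at a = 5.03: M₀a(2L − a)/(2EI) = 387.3/EI
  δ_0 = 8901/EI
Tip deflection under a unit load at B: L³/(3EI) = 100.3/EI.
With EI = 58000 kN·m²: δ_0 = 0.15347 m and δ_{BB} = 0.001729 m/kN.
Compatibility — the beam at B must follow the support down by 0.006 m: δ_0 − R_B·δ_{BB} = 0.006, so R_B = (0.15347 − 0.006)/0.001729 = 85.31 kN.
Moment equilibrium about A: M_A = Σ(load moments about A) − R_B·L = 777 − 85.31×6.7 = 205.4 kN·m.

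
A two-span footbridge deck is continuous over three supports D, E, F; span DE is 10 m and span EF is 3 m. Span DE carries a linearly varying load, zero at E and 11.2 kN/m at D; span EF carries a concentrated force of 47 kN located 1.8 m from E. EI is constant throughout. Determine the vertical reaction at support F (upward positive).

R_F = 9.626 kN

Insert a hinge at E; M_E is the redundant, and each span becomes simply supported.
Rotations at E on the released spans (each span's end-slope, ×1/EI):
  span DE: triangular load, peak 11.2: 7w₀L³/(360EI) = 217.8/EI
  span EF: point load 47 at a = 1.8: Pab(L + b)/(6LEI) = 23.69/EI
  relative rotation θ_0 = (217.8 + 23.69)/EI = 241.5/EI
A unit hogging moment at E produces rotation L₁/(3EI) + L₂/(3EI) = 4.333/EI.
Slope continuity at E: θ_0 = M_E·4.333/EI, so M_E = 241.5/4.333 = 55.72 kN·m (hogging).
Span EF, ΣM about F: R_E^{EF}·3 = 56.4 + 55.72, so R_E^{EF} = 37.37 kN and R_F = 47 − 37.37 = 9.626 kN.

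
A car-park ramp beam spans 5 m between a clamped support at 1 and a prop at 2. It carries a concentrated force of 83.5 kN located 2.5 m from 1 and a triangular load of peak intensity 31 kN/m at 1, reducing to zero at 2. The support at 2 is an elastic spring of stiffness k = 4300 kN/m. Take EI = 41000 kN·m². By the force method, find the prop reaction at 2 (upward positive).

R_2 = 33.85 kN

Release the roller at 2. Primary structure: cantilever fixed at 1.
Deflection at 2 on the released cantilever, summing each load's contribution:
  point load 83.5 at a = 2.5: Pa²(3L − a)/(6EI) = 1087/EI
  triangular load, peak 31 at the fixed end: w₀L⁴/(30EI) = 645.8/EI
  δ_0 = 1733/EI
Tip deflection under a unit load at 2: L³/(3EI) = 41.67/EI.
With EI = 41000 kN·m²: δ_0 = 0.04227 m and δ_{22} = 0.001016 m/kN.
Compatibility — the spring shortens by R_2/k under the reaction it provides: δ_0 − R_2·δ_{22} = R_2/k. With 1/k = 0.000233 m/kN, R_2 = δ_0 / (δ_{22} + 1/k) = 0.04227 / (0.001016 + 0.000233) = 33.85 kN.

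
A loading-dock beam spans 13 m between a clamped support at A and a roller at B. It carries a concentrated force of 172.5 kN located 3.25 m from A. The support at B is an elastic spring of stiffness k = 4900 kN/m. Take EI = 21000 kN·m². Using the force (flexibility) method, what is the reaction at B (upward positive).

R_B = 14.74 kN

Release the roller at B. Primary structure: cantilever fixed at A.
Free-end deflection of the primary structure under the applied loading (downward +):
  point load 172.5 at a = 3.25: Pa²(3L − a)/(6EI) = 10856/EI
Tip deflection under a unit load at B: L³/(3EI) = 732.3/EI.
With EI = 21000 kN·m²: δ_0 = 0.51697 m and δ_{BB} = 0.034873 m/kN.
Compatibility — the spring shortens by R_B/k under the reaction it provides: δ_0 − R_B·δ_{BB} = R_B/k. With 1/k = 0.000204 m/kN, R_B = δ_0 / (δ_{BB} + 1/k) = 0.51697 / (0.034873 + 0.000204) = 14.74 kN.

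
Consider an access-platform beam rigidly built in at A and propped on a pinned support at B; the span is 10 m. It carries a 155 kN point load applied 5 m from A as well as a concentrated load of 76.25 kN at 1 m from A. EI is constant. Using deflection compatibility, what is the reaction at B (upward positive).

R_B = 49.54 kN

Remove the prop at B; the released (primary) structure is a cantilever built in at A.
Free-end deflection of the primary structure under the applied loading (downward +):
  point load 155 at a = 5: Pa²(3L − a)/(6EI) = 16146/EI
  point load 76.25 at a = 1: Pa²(3L − a)/(6EI) = 368.5/EI
  δ_0 = 16514/EI
Flexibility coefficient — unit upward force at B: δ_{BB} = L³/(3EI) = 333.3/EI.
Compatibility at B: δ_0 − R_B·δ_{BB} = 0, so R_B = 16514/333.3 = 49.54 kN.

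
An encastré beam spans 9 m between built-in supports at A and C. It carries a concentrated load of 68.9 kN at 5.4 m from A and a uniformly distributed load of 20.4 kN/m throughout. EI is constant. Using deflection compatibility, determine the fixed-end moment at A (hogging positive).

Take the two fixed-end moments M_A, M_C as redundants; the released structure is the simple span AC.
End rotations of the released simple span under the applied load (×1/EI):
  at A: point load 68.9 at a = 5.4: Pab(L + b)/(6LEI) = 312.5/EI
  at C: point load 68.9 at a = 5.4: Pab(L + a)/(6LEI) = 357.2/EI
  at A: UDL 20.4: wL³/(24EI) = 619.6/EI
  at C: UDL 20.4: wL³/(24EI) = 619.6/EI
  θ_A0 = 932.2/EI,  θ_C0 = 976.8/EI
Flexibility coefficients: a unit moment at one end gives L/(3EI) there and L/(6EI) at the far end, so f₁₁ = f₂₂ = 3/EI and f₁₂ = f₂₁ = 1.5/EI.
Compatibility — zero rotation at each built-in end:
  3 M_A + 1.5 M_C = 932.2
  1.5 M_A + 3 M_C = 976.8
Solving the pair gives M_A = 197.2 kN·m and M_C = 227 kN·m (hogging).

M_A = 197.2 kN·m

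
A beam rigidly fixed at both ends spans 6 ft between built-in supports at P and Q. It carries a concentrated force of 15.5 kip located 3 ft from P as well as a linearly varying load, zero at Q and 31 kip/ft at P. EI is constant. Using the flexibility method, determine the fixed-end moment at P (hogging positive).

M_P = 67.42 kip·ft

Take the two fixed-end moments M_P, M_Q as redundants; the released structure is the simple span PQ.
End rotations of the released simple span under the applied load (×1/EI):
  at P: point load 15.5 at a = 3: Pab(L + b)/(6LEI) = 34.88/EI
  at Q: point load 15.5 at a = 3: Pab(L + a)/(6LEI) = 34.88/EI
  at P: triangular load, peak 31: w₀L³/(45EI) = 148.8/EI
  at Q: triangular load, peak 31: 7w₀L³/(360EI) = 130.2/EI
  θ_P0 = 183.7/EI,  θ_Q0 = 165.1/EI
Flexibility coefficients: a unit moment at one end gives L/(3EI) there and L/(6EI) at the far end, so f₁₁ = f₂₂ = 2/EI and f₁₂ = f₂₁ = 1/EI.
Compatibility — zero rotation at each built-in end:
  2 M_P + 1 M_Q = 183.7
  1 M_P + 2 M_Q = 165.1
Solving the pair gives M_P = 67.42 kip·ft and M_Q = 48.83 kip·ft (hogging).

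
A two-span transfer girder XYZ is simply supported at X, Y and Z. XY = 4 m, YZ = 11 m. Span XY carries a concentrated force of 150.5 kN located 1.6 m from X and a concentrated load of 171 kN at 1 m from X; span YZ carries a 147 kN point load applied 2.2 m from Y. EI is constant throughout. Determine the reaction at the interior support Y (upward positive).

Take M_Y as the redundant. Released structure: two simple spans XY and YZ with a hinge at Y.
End slopes at the hinge Y, treating each span as simply supported:
  span XY: point load 150.5 at a = 1.6: Pab(L + a)/(6LEI) = 134.8/EI
  span XY: point load 171 at a = 1: Pab(L + a)/(6LEI) = 106.9/EI
  span YZ: point load 147 at a = 2.2: Pab(L + b)/(6LEI) = 853.8/EI
  relative rotation θ_0 = (241.7 + 853.8)/EI = 1095/EI
A unit hogging moment at Y produces rotation L₁/(3EI) + L₂/(3EI) = 5/EI.
Compatibility: M_Y·(L₁+L₂)/(3EI) = θ_0, giving M_Y = 219.1 kN·m (hogging).
Span XY, ΣM about X with M_Y applied at Y: R_Y^{XY}·4 = 411.8 + 219.1, so R_Y^{XY} = 157.7 kN and R_X = 321.5 − 157.7 = 163.8 kN.
Span YZ, ΣM about Z: R_Y^{YZ}·11 = 1294 + 219.1, so R_Y^{YZ} = 137.5 kN and R_Z = 147 − 137.5 = 9.482 kN.
R_Y = 157.7 + 137.5 = 295.2 kN.

R_Y = 295.2 kN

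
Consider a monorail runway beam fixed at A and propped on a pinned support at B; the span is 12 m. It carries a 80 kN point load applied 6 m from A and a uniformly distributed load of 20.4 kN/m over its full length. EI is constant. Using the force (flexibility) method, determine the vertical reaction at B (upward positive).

R_B = 116.8 kN

Release the roller at B. Primary structure: cantilever fixed at A.
Deflection at B on the released cantilever, summing each load's contribution:
  point load 80 at a = 6: Pa²(3L − a)/(6EI) = 14400/EI
  UDL 20.4: wL⁴/(8EI) = 52877/EI
  δ_0 = 67277/EI
Tip deflection under a unit load at B: L³/(3EI) = 576/EI.
The prop prevents deflection at B: R_B = δ_0/δ_{BB} = 67277/576 = 116.8 kN.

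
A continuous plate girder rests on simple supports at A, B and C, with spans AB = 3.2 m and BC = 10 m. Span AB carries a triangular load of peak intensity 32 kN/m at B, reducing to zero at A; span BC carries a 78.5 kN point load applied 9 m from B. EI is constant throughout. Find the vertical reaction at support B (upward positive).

Release continuity at B by inserting a hinge; the redundant is the internal moment M_B. The primary structure is two simply-supported spans AB and BC.
Rotations at B on the released spans (each span's end-slope, ×1/EI):
  span AB: triangular load, peak 32: w₀L³/(45EI) = 23.3/EI
  span BC: point load 78.5 at a = 9: Pab(L + b)/(6LEI) = 129.5/EI
  relative rotation θ_0 = (23.3 + 129.5)/EI = 152.8/EI
A unit hogging moment at B produces rotation L₁/(3EI) + L₂/(3EI) = 4.4/EI.
Compatibility: M_B·(L₁+L₂)/(3EI) = θ_0, giving M_B = 34.73 kN·m (hogging).
Span AB, ΣM about A with M_B applied at B: R_B^{AB}·3.2 = 109.2 + 34.73, so R_B^{AB} = 44.99 kN and R_A = 51.2 − 44.99 = 6.212 kN.
Span BC, ΣM about C: R_B^{BC}·10 = 78.5 + 34.73, so R_B^{BC} = 11.32 kN and R_C = 78.5 − 11.32 = 67.18 kN.
R_B = 44.99 + 11.32 = 56.31 kN.

R_B = 56.31 kN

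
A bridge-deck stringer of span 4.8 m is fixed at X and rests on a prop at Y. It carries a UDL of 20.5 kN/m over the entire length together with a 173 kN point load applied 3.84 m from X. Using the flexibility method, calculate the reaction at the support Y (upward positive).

R_Y = 158.7 kN

Release the roller at Y. Primary structure: cantilever fixed at X.
Downward deflection at the released point Y due to the loads:
  UDL 20.5: wL⁴/(8EI) = 1360/EI
  point load 173 at a = 3.84: Pa²(3L − a)/(6EI) = 4490/EI
  δ_0 = 5850/EI
Tip deflection under a unit load at Y: L³/(3EI) = 36.86/EI.
The prop prevents deflection at Y: R_Y = δ_0/δ_{YY} = 5850/36.86 = 158.7 kN.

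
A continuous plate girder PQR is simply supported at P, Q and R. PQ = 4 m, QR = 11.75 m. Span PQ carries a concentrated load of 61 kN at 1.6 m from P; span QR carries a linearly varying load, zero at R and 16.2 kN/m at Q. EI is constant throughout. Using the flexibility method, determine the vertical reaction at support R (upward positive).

Take M_Q as the redundant. Released structure: two simple spans PQ and QR with a hinge at Q.
Discontinuity in slope at Q on the released structure — sum the simple-span end rotations:
  span PQ: point load 61 at a = 1.6: Pab(L + a)/(6LEI) = 54.66/EI
  span QR: triangular load, peak 16.2: w₀L³/(45EI) = 584/EI
  relative rotation θ_0 = (54.66 + 584)/EI = 638.7/EI
A unit hogging moment at Q produces rotation L₁/(3EI) + L₂/(3EI) = 5.25/EI.
Compatibility: M_Q·(L₁+L₂)/(3EI) = θ_0, giving M_Q = 121.6 kN·m (hogging).
Span QR, ΣM about R: R_Q^{QR}·11.75 = 745.5 + 121.6, so R_Q^{QR} = 73.8 kN and R_R = 95.17 − 73.8 = 21.37 kN.

R_R = 21.37 kN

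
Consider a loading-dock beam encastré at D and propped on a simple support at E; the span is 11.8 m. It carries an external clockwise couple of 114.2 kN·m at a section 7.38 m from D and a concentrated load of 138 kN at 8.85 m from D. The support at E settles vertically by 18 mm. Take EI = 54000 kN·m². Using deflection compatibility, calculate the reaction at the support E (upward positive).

R_E = 98.03 kN

Remove the prop at E; the released (primary) structure is a cantilever built in at D.
Deflection at E on the released cantilever, summing each load's contribution:
  clockwise couple 114.2 at a = 7.38: M₀a(2L − a)/(2EI) = 6835/EI
  point load 138 at a = 8.85: Pa²(3L − a)/(6EI) = 47828/EI
  δ_0 = 54663/EI
Flexibility coefficient — unit upward force at E: δ_{EE} = L³/(3EI) = 547.7/EI.
With EI = 54000 kN·m²: δ_0 = 1.0123 m and δ_{EE} = 0.010142 m/kN.
Compatibility — the beam at E must follow the support down by 0.018 m: δ_0 − R_E·δ_{EE} = 0.018, so R_E = (1.0123 − 0.018)/0.010142 = 98.03 kN.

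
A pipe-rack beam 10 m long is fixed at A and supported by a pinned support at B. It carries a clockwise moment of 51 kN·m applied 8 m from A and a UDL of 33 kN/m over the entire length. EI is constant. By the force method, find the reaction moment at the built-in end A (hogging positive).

M_A = 390.1 kN·m

Remove the prop at B; the released (primary) structure is a cantilever built in at A.
Primary-structure tip deflection at B by superposition:
  clockwise couple 51 at a = 8: M₀a(2L − a)/(2EI) = 2448/EI
  UDL 33: wL⁴/(8EI) = 41250/EI
  δ_0 = 43698/EI
Tip deflection under a unit load at B: L³/(3EI) = 333.3/EI.
Compatibility at B: δ_0 − R_B·δ_{BB} = 0, so R_B = 43698/333.3 = 131.1 kN.
Moment equilibrium about A: M_A = Σ(load moments about A) − R_B·L = 1701 − 131.1×10 = 390.1 kN·m.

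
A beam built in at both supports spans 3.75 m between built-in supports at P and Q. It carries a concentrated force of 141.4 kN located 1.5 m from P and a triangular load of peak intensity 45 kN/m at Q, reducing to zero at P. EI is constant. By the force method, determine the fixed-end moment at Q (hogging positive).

Release both end moments; the primary structure is a simply-supported span PQ with redundants M_P and M_Q.
Simple-span end rotations at P and Q under the given loads:
  at P: point load 141.4 at a = 1.5: Pab(L + b)/(6LEI) = 127.3/EI
  at Q: point load 141.4 at a = 1.5: Pab(L + a)/(6LEI) = 111.4/EI
  at P: triangular load, peak 45: 7w₀L³/(360EI) = 46.14/EI
  at Q: triangular load, peak 45: w₀L³/(45EI) = 52.73/EI
  θ_P0 = 173.4/EI,  θ_Q0 = 164.1/EI
Flexibility coefficients: a unit moment at one end gives L/(3EI) there and L/(6EI) at the far end, so f₁₁ = f₂₂ = 1.25/EI and f₁₂ = f₂₁ = 0.625/EI.
Compatibility — zero rotation at each built-in end:
  1.25 M_P + 0.625 M_Q = 173.4
  0.625 M_P + 1.25 M_Q = 164.1
Solving the pair gives M_P = 97.45 kN·m and M_Q = 82.54 kN·m (hogging).

M_Q = 82.54 kN·m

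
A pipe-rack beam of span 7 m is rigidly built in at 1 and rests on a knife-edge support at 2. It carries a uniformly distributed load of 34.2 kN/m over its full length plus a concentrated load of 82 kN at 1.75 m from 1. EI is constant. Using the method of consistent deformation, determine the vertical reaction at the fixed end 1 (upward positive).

Take the reaction at 2 as the redundant and release it; the primary structure is a cantilever fixed at 1.
Primary-structure tip deflection at 2 by superposition:
  UDL 34.2: wL⁴/(8EI) = 10264/EI
  point load 82 at a = 1.75: Pa²(3L − a)/(6EI) = 805.7/EI
  δ_0 = 11070/EI
Tip deflection under a unit load at 2: L³/(3EI) = 114.3/EI.
The prop prevents deflection at 2: R_2 = δ_0/δ_{22} = 11070/114.3 = 96.82 kN.
Vertical equilibrium: R_1 = ΣP − R_2 = 321.4 − 96.82 = 224.6 kN.

R_1 = 224.6 kN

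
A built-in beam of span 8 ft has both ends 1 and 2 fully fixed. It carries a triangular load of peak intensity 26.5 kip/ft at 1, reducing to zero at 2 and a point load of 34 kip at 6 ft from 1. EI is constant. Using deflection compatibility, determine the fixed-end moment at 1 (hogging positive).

M_1 = 97.55 kip·ft

Release both end moments; the primary structure is a simply-supported span 12 with redundants M_1 and M_2.
On the primary (simply-supported) span, the end slopes from the loading are:
  at 1: triangular load, peak 26.5: w₀L³/(45EI) = 301.5/EI
  at 2: triangular load, peak 26.5: 7w₀L³/(360EI) = 263.8/EI
  at 1: point load 34 at a = 6: Pab(L + b)/(6LEI) = 85/EI
  at 2: point load 34 at a = 6: Pab(L + a)/(6LEI) = 119/EI
  θ_10 = 386.5/EI,  θ_20 = 382.8/EI
Flexibility coefficients: a unit moment at one end gives L/(3EI) there and L/(6EI) at the far end, so f₁₁ = f₂₂ = 2.667/EI and f₁₂ = f₂₁ = 1.333/EI.
Compatibility — zero rotation at each built-in end:
  2.667 M_1 + 1.333 M_2 = 386.5
  1.333 M_1 + 2.667 M_2 = 382.8
Solving the pair gives M_1 = 97.55 kip·ft and M_2 = 94.78 kip·ft (hogging).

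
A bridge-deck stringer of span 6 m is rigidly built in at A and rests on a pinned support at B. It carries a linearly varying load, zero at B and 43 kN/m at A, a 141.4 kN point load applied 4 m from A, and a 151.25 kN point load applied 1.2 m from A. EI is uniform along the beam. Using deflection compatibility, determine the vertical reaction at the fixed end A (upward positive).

R_A = 314.1 kN

Remove the prop at B; the released (primary) structure is a cantilever built in at A.
Primary-structure tip deflection at B by superposition:
  triangular load, peak 43 at the fixed end: w₀L⁴/(30EI) = 1858/EI
  point load 141.4 at a = 4: Pa²(3L − a)/(6EI) = 5279/EI
  point load 151.25 at a = 1.2: Pa²(3L − a)/(6EI) = 609.8/EI
  δ_0 = 7746/EI
Flexibility coefficient — unit upward force at B: δ_{BB} = L³/(3EI) = 72/EI.
Compatibility at B: δ_0 − R_B·δ_{BB} = 0, so R_B = 7746/72 = 107.6 kN.
Vertical equilibrium: R_A = ΣP − R_B = 421.6 − 107.6 = 314.1 kN.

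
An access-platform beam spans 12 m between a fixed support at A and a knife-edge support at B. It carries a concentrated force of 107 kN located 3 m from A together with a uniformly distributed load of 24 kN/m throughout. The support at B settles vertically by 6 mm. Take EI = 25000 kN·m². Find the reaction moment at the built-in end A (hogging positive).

Remove the prop at B; the released (primary) structure is a cantilever built in at A.
Downward deflection at the released point B due to the loads:
  point load 107 at a = 3: Pa²(3L − a)/(6EI) = 5296/EI
  UDL 24: wL⁴/(8EI) = 62208/EI
  δ_0 = 67504/EI
Tip deflection under a unit load at B: L³/(3EI) = 576/EI.
With EI = 25000 kN·m²: δ_0 = 2.7002 m and δ_{BB} = 0.02304 m/kN.
Compatibility — the beam at B must follow the support down by 0.006 m: δ_0 − R_B·δ_{BB} = 0.006, so R_B = (2.7002 − 0.006)/0.02304 = 116.9 kN.
Moment equilibrium about A: M_A = Σ(load moments about A) − R_B·L = 2049 − 116.9×12 = 645.8 kN·m.

M_A = 645.8 kN·m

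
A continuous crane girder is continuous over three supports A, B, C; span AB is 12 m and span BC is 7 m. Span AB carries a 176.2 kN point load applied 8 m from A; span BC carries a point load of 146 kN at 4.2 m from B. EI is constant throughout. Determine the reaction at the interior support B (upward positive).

R_B = 246.1 kN

Take M_B as the redundant. Released structure: two simple spans AB and BC with a hinge at B.
End slopes at the hinge B, treating each span as simply supported:
  span AB: point load 176.2 at a = 8: Pab(L + a)/(6LEI) = 1566/EI
  span BC: point load 146 at a = 4.2: Pab(L + b)/(6LEI) = 400.6/EI
  relative rotation θ_0 = (1566 + 400.6)/EI = 1967/EI
A unit hogging moment at B produces rotation L₁/(3EI) + L₂/(3EI) = 6.333/EI.
Slope continuity at B: θ_0 = M_B·6.333/EI, so M_B = 1967/6.333 = 310.6 kN·m (hogging).
Span AB, ΣM about A with M_B applied at B: R_B^{AB}·12 = 1410 + 310.6, so R_B^{AB} = 143.3 kN and R_A = 176.2 − 143.3 = 32.85 kN.
Span BC, ΣM about C: R_B^{BC}·7 = 408.8 + 310.6, so R_B^{BC} = 102.8 kN and R_C = 146 − 102.8 = 43.24 kN.
R_B = 143.3 + 102.8 = 246.1 kN.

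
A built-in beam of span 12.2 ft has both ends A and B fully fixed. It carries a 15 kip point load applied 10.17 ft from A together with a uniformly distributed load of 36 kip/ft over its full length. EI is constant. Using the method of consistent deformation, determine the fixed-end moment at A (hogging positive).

Release both end moments; the primary structure is a simply-supported span AB with redundants M_A and M_B.
Simple-span end rotations at A and B under the given loads:
  at A: point load 15 at a = 10.17: Pab(L + b)/(6LEI) = 60.2/EI
  at B: point load 15 at a = 10.17: Pab(L + a)/(6LEI) = 94.64/EI
  at A: UDL 36: wL³/(24EI) = 2724/EI
  at B: UDL 36: wL³/(24EI) = 2724/EI
  θ_A0 = 2784/EI,  θ_B0 = 2818/EI
Flexibility coefficients: a unit moment at one end gives L/(3EI) there and L/(6EI) at the far end, so f₁₁ = f₂₂ = 4.067/EI and f₁₂ = f₂₁ = 2.033/EI.
Compatibility — zero rotation at each built-in end:
  4.067 M_A + 2.033 M_B = 2784
  2.033 M_A + 4.067 M_B = 2818
Solving the pair gives M_A = 450.7 kip·ft and M_B = 467.7 kip·ft (hogging).

M_A = 450.7 kip·ft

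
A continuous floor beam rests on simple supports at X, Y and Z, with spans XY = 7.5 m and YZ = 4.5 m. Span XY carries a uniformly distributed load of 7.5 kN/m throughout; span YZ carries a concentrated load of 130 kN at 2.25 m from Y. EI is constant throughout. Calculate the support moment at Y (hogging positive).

M_Y = 74.09 kN·m

Insert a hinge at Y; M_Y is the redundant, and each span becomes simply supported.
End slopes at the hinge Y, treating each span as simply supported:
  span XY: UDL 7.5: wL³/(24EI) = 131.8/EI
  span YZ: point load 130 at a = 2.25: Pab(L + b)/(6LEI) = 164.5/EI
  relative rotation θ_0 = (131.8 + 164.5)/EI = 296.4/EI
A unit hogging moment at Y produces rotation L₁/(3EI) + L₂/(3EI) = 4/EI.
Compatibility: M_Y·(L₁+L₂)/(3EI) = θ_0, giving M_Y = 74.09 kN·m (hogging).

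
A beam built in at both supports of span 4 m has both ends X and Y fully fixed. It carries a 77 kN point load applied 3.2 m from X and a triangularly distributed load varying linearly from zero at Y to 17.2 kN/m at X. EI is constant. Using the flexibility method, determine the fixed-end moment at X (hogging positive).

Release both end moments; the primary structure is a simply-supported span XY with redundants M_X and M_Y.
End rotations of the released simple span under the applied load (×1/EI):
  at X: point load 77 at a = 3.2: Pab(L + b)/(6LEI) = 39.42/EI
  at Y: point load 77 at a = 3.2: Pab(L + a)/(6LEI) = 59.14/EI
  at X: triangular load, peak 17.2: w₀L³/(45EI) = 24.46/EI
  at Y: triangular load, peak 17.2: 7w₀L³/(360EI) = 21.4/EI
  θ_X0 = 63.89/EI,  θ_Y0 = 80.54/EI
Flexibility coefficients: a unit moment at one end gives L/(3EI) there and L/(6EI) at the far end, so f₁₁ = f₂₂ = 1.333/EI and f₁₂ = f₂₁ = 0.6667/EI.
Compatibility — zero rotation at each built-in end:
  1.333 M_X + 0.6667 M_Y = 63.89
  0.6667 M_X + 1.333 M_Y = 80.54
Solving the pair gives M_X = 23.62 kN·m and M_Y = 48.6 kN·m (hogging).

M_X = 23.62 kN·m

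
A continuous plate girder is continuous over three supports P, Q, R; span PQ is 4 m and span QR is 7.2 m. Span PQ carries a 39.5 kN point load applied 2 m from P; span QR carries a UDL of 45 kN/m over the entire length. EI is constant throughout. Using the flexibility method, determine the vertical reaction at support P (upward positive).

Release continuity at Q by inserting a hinge; the redundant is the internal moment M_Q. The primary structure is two simply-supported spans PQ and QR.
Discontinuity in slope at Q on the released structure — sum the simple-span end rotations:
  span PQ: point load 39.5 at a = 2: Pab(L + a)/(6LEI) = 39.5/EI
  span QR: UDL 45: wL³/(24EI) = 699.8/EI
  relative rotation θ_0 = (39.5 + 699.8)/EI = 739.3/EI
A unit hogging moment at Q produces rotation L₁/(3EI) + L₂/(3EI) = 3.733/EI.
Slope continuity at Q: θ_0 = M_Q·3.733/EI, so M_Q = 739.3/3.733 = 198 kN·m (hogging).
Span PQ, ΣM about P with M_Q applied at Q: R_Q^{PQ}·4 = 79 + 198, so R_Q^{PQ} = 69.26 kN and R_P = 39.5 − 69.26 = -29.76 kN.

R_P = -29.76 kN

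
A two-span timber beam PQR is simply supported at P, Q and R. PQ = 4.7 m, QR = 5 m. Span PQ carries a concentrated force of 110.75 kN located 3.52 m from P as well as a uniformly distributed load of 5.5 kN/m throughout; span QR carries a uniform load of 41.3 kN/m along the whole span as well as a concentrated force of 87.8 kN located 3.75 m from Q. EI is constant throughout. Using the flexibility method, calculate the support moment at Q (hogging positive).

Insert a hinge at Q; M_Q is the redundant, and each span becomes simply supported.
Discontinuity in slope at Q on the released structure — sum the simple-span end rotations:
  span PQ: point load 110.75 at a = 3.52: Pab(L + a)/(6LEI) = 134.1/EI
  span PQ: UDL 5.5: wL³/(24EI) = 23.79/EI
  span QR: UDL 41.3: wL³/(24EI) = 215.1/EI
  span QR: point load 87.8 at a = 3.75: Pab(L + b)/(6LEI) = 85.74/EI
  relative rotation θ_0 = (157.9 + 300.8)/EI = 458.7/EI
A unit hogging moment at Q produces rotation L₁/(3EI) + L₂/(3EI) = 3.233/EI.
Compatibility: M_Q·(L₁+L₂)/(3EI) = θ_0, giving M_Q = 141.9 kN·m (hogging).

M_Q = 141.9 kN·m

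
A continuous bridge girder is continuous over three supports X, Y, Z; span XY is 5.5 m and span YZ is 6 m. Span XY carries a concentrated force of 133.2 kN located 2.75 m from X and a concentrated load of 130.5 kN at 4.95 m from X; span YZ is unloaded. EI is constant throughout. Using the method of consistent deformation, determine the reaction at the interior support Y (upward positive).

Take M_Y as the redundant. Released structure: two simple spans XY and YZ with a hinge at Y.
End slopes at the hinge Y, treating each span as simply supported:
  span XY: point load 133.2 at a = 2.75: Pab(L + a)/(6LEI) = 251.8/EI
  span XY: point load 130.5 at a = 4.95: Pab(L + a)/(6LEI) = 112.5/EI
  relative rotation θ_0 = (364.3 + 0)/EI = 364.3/EI
A unit hogging moment at Y produces rotation L₁/(3EI) + L₂/(3EI) = 3.833/EI.
Slope continuity at Y: θ_0 = M_Y·3.833/EI, so M_Y = 364.3/3.833 = 95.04 kN·m (hogging).
Span XY, ΣM about X with M_Y applied at Y: R_Y^{XY}·5.5 = 1012 + 95.04, so R_Y^{XY} = 201.3 kN and R_X = 263.7 − 201.3 = 62.37 kN.
Span YZ, ΣM about Z: R_Y^{YZ}·6 = 0 + 95.04, so R_Y^{YZ} = 15.84 kN and R_Z = 0 − 15.84 = -15.84 kN.
R_Y = 201.3 + 15.84 = 217.2 kN.

R_Y = 217.2 kN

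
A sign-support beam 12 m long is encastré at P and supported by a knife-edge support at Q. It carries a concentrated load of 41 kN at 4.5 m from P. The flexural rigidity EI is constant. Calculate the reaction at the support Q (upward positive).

R_Q = 7.567 kN

Remove the prop at Q; the released (primary) structure is a cantilever built in at P.
Primary-structure tip deflection at Q by superposition:
  point load 41 at a = 4.5: Pa²(3L − a)/(6EI) = 4359/EI
Tip deflection under a unit load at Q: L³/(3EI) = 576/EI.
Compatibility at Q: δ_0 − R_Q·δ_{QQ} = 0, so R_Q = 4359/576 = 7.567 kN.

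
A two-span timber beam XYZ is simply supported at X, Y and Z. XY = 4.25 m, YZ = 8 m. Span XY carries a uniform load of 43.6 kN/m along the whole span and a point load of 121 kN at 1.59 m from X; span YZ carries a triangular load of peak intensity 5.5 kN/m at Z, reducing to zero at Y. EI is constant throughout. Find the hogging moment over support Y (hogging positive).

M_Y = 76.27 kN·m

Release continuity at Y by inserting a hinge; the redundant is the internal moment M_Y. The primary structure is two simply-supported spans XY and YZ.
End slopes at the hinge Y, treating each span as simply supported:
  span XY: UDL 43.6: wL³/(24EI) = 139.5/EI
  span XY: point load 121 at a = 1.59: Pab(L + a)/(6LEI) = 117.2/EI
  span YZ: triangular load, peak 5.5: 7w₀L³/(360EI) = 54.76/EI
  relative rotation θ_0 = (256.7 + 54.76)/EI = 311.4/EI
A unit hogging moment at Y produces rotation L₁/(3EI) + L₂/(3EI) = 4.083/EI.
Slope continuity at Y: θ_0 = M_Y·4.083/EI, so M_Y = 311.4/4.083 = 76.27 kN·m (hogging).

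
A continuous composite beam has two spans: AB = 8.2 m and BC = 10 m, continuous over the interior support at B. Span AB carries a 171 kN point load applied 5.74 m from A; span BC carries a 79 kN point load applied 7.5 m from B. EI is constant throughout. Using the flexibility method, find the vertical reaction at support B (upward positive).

R_B = 175.8 kN

Take M_B as the redundant. Released structure: two simple spans AB and BC with a hinge at B.
Rotations at B on the released spans (each span's end-slope, ×1/EI):
  span AB: point load 171 at a = 5.74: Pab(L + a)/(6LEI) = 684.1/EI
  span BC: point load 79 at a = 7.5: Pab(L + b)/(6LEI) = 308.6/EI
  relative rotation θ_0 = (684.1 + 308.6)/EI = 992.7/EI
A unit hogging moment at B produces rotation L₁/(3EI) + L₂/(3EI) = 6.067/EI.
Compatibility: M_B·(L₁+L₂)/(3EI) = θ_0, giving M_B = 163.6 kN·m (hogging).
Span AB, ΣM about A with M_B applied at B: R_B^{AB}·8.2 = 981.5 + 163.6, so R_B^{AB} = 139.7 kN and R_A = 171 − 139.7 = 31.34 kN.
Span BC, ΣM about C: R_B^{BC}·10 = 197.5 + 163.6, so R_B^{BC} = 36.11 kN and R_C = 79 − 36.11 = 42.89 kN.
R_B = 139.7 + 36.11 = 175.8 kN.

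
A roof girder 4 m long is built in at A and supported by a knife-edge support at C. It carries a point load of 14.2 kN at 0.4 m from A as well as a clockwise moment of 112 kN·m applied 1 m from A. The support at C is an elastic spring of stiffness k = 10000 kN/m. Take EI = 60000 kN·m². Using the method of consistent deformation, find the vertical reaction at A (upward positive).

Take the reaction at C as the redundant and release it; the primary structure is a cantilever fixed at A.
Downward deflection at the released point C due to the loads:
  point load 14.2 at a = 0.4: Pa²(3L − a)/(6EI) = 4.393/EI
  clockwise couple 112 at a = 1: M₀a(2L − a)/(2EI) = 392/EI
  δ_0 = 396.4/EI
Tip deflection under a unit load at C: L³/(3EI) = 21.33/EI.
With EI = 60000 kN·m²: δ_0 = 0.006607 m and δ_{CC} = 0.000356 m/kN.
Compatibility — the spring shortens by R_C/k under the reaction it provides: δ_0 − R_C·δ_{CC} = R_C/k. With 1/k = 0.0001 m/kN, R_C = δ_0 / (δ_{CC} + 1/k) = 0.006607 / (0.000356 + 0.0001) = 14.5 kN.
Vertical equilibrium: R_A = ΣP − R_C = 14.2 − 14.5 = -0.3022 kN.

R_A = -0.3022 kN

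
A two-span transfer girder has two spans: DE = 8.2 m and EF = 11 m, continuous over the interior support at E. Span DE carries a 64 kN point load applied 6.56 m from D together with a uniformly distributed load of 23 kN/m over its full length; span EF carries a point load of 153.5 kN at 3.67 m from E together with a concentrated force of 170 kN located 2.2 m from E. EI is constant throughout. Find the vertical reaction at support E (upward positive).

Insert a hinge at E; M_E is the redundant, and each span becomes simply supported.
Rotations at E on the released spans (each span's end-slope, ×1/EI):
  span DE: point load 64 at a = 6.56: Pab(L + a)/(6LEI) = 206.6/EI
  span DE: UDL 23: wL³/(24EI) = 528.4/EI
  span EF: point load 153.5 at a = 3.67: Pab(L + b)/(6LEI) = 1147/EI
  span EF: point load 170 at a = 2.2: Pab(L + b)/(6LEI) = 987.4/EI
  relative rotation θ_0 = (735 + 2134)/EI = 2869/EI
A unit hogging moment at E produces rotation L₁/(3EI) + L₂/(3EI) = 6.4/EI.
Compatibility: M_E·(L₁+L₂)/(3EI) = θ_0, giving M_E = 448.3 kN·m (hogging).
Span DE, ΣM about D with M_E applied at E: R_E^{DE}·8.2 = 1193 + 448.3, so R_E^{DE} = 200.2 kN and R_D = 252.6 − 200.2 = 52.43 kN.
Span EF, ΣM about F: R_E^{EF}·11 = 2621 + 448.3, so R_E^{EF} = 279 kN and R_F = 323.5 − 279 = 44.46 kN.
R_E = 200.2 + 279 = 479.2 kN.

R_E = 479.2 kN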